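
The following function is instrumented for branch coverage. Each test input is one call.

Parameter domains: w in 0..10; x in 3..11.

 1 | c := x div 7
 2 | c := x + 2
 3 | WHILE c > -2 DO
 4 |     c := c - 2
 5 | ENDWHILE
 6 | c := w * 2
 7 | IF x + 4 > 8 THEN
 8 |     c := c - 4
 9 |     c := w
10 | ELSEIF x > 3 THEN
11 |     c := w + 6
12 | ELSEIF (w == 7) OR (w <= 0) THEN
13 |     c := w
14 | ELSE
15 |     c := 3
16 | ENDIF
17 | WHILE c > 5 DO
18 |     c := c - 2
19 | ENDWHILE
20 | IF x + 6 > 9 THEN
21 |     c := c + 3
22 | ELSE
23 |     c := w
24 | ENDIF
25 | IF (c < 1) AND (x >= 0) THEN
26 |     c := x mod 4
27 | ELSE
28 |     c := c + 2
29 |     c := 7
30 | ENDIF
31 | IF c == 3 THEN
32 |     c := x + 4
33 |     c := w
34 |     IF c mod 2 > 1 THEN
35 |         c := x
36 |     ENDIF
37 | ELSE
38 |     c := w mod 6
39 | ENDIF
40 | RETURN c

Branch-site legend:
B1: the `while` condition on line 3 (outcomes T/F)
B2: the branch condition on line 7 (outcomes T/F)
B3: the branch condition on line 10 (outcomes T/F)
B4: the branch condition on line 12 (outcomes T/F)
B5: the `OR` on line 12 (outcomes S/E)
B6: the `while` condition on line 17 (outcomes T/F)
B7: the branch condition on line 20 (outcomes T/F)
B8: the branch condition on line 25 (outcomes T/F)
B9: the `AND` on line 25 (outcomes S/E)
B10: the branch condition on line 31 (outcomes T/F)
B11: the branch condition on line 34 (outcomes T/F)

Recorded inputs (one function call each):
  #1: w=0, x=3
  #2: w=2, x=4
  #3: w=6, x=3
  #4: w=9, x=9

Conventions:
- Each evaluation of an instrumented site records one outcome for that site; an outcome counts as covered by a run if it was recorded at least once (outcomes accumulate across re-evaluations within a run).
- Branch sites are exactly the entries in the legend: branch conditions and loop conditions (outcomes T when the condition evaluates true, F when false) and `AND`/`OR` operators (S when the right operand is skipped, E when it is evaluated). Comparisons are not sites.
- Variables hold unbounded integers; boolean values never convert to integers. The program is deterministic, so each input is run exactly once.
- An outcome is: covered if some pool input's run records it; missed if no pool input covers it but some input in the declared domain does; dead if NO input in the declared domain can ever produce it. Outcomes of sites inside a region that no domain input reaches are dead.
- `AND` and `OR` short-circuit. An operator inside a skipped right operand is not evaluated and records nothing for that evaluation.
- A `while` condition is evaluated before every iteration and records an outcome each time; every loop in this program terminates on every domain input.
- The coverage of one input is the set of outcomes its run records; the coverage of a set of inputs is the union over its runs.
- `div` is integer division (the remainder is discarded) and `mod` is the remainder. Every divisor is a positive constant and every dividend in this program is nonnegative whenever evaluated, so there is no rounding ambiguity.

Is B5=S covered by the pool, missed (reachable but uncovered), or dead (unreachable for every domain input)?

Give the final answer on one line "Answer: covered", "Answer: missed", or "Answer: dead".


no pool input records B5=S
but domain input (w=7, x=3) does record it -> reachable, so missed
Answer: missed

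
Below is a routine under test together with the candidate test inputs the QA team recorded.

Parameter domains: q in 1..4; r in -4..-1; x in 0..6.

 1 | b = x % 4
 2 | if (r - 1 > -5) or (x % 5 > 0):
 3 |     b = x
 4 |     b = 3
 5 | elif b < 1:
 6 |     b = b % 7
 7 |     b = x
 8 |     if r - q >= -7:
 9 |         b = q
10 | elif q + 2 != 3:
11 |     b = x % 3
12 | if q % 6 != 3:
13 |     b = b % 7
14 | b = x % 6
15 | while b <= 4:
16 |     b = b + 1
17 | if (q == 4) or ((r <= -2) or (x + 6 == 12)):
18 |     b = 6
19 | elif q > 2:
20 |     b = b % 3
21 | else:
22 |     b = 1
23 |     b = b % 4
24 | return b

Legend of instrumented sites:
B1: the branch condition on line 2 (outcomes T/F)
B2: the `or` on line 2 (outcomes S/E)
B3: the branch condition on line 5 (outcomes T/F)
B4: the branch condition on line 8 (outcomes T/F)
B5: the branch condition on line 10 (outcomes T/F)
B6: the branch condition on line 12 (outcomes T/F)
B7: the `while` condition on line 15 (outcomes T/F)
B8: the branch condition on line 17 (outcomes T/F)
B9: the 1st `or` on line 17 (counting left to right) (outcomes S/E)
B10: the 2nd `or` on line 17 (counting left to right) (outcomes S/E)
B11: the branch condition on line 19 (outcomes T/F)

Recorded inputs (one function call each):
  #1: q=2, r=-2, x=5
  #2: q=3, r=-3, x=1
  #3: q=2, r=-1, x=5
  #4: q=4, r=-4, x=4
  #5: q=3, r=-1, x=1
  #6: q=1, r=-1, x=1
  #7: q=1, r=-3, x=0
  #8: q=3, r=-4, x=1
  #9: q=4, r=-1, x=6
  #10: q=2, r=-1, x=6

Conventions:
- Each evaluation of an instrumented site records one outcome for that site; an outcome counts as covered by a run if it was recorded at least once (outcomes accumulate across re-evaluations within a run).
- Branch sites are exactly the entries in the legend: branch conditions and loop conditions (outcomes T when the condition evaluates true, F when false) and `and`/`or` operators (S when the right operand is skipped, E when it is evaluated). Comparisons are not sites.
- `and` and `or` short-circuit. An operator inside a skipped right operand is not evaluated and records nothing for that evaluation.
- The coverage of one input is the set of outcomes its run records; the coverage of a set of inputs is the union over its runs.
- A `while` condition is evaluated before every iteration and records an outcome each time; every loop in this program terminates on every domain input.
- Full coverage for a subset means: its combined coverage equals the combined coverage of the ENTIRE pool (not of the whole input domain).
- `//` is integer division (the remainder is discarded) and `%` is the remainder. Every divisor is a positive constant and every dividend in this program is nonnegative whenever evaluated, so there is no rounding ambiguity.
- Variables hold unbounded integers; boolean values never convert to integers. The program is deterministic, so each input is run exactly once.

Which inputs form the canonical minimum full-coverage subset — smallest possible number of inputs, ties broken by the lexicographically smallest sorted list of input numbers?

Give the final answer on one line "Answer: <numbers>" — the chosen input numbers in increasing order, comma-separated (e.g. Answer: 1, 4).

input #1, q=2, r=-2, x=5: events B2->S, B1->T, B6->T, B7->F, B9->E, B10->S, B8->T; outcomes B1=T, B2=S, B6=T, B7=F, B8=T, B9=E, B10=S
input #2, q=3, r=-3, x=1: events B2->S, B1->T, B6->F, B7->T, B7->T, B7->T, B7->T, B7->F, B9->E, B10->S, B8->T; outcomes B1=T, B2=S, B6=F, B7=T, B7=F, B8=T, B9=E, B10=S
input #3, q=2, r=-1, x=5: events B2->S, B1->T, B6->T, B7->F, B9->E, B10->E, B8->F, B11->F; outcomes B1=T, B2=S, B6=T, B7=F, B8=F, B9=E, B10=E, B11=F
input #4, q=4, r=-4, x=4: events B2->E, B1->T, B6->T, B7->T, B7->F, B9->S, B8->T; outcomes B1=T, B2=E, B6=T, B7=T, B7=F, B8=T, B9=S
input #5, q=3, r=-1, x=1: events B2->S, B1->T, B6->F, B7->T, B7->T, B7->T, B7->T, B7->F, B9->E, B10->E, B8->F, B11->T; outcomes B1=T, B2=S, B6=F, B7=T, B7=F, B8=F, B9=E, B10=E, B11=T
input #6, q=1, r=-1, x=1: events B2->S, B1->T, B6->T, B7->T, B7->T, B7->T, B7->T, B7->F, B9->E, B10->E, B8->F, B11->F; outcomes B1=T, B2=S, B6=T, B7=T, B7=F, B8=F, B9=E, B10=E, B11=F
input #7, q=1, r=-3, x=0: events B2->S, B1->T, B6->T, B7->T, B7->T, B7->T, B7->T, B7->T, B7->F, B9->E, B10->S, B8->T; outcomes B1=T, B2=S, B6=T, B7=T, B7=F, B8=T, B9=E, B10=S
input #8, q=3, r=-4, x=1: events B2->E, B1->T, B6->F, B7->T, B7->T, B7->T, B7->T, B7->F, B9->E, B10->S, B8->T; outcomes B1=T, B2=E, B6=F, B7=T, B7=F, B8=T, B9=E, B10=S
input #9, q=4, r=-1, x=6: events B2->S, B1->T, B6->T, B7->T, B7->T, B7->T, B7->T, B7->T, B7->F, B9->S, B8->T; outcomes B1=T, B2=S, B6=T, B7=T, B7=F, B8=T, B9=S
input #10, q=2, r=-1, x=6: events B2->S, B1->T, B6->T, B7->T, B7->T, B7->T, B7->T, B7->T, B7->F, B9->E, B10->E, B8->T; outcomes B1=T, B2=S, B6=T, B7=T, B7=F, B8=T, B9=E, B10=E
pool-wide coverage (15 outcomes): B1=T, B2=S, B2=E, B6=T, B6=F, B7=T, B7=F, B8=T, B8=F, B9=S, B9=E, B10=S, B10=E, B11=T, B11=F
checked all size-1 subsets: none covers 15 outcomes (max 9/15)
checked all size-2 subsets: none covers 15 outcomes (max 13/15)
checked all size-3 subsets: none covers 15 outcomes (max 14/15)
inputs {1, 3, 4, 5} (size 4) cover everything; no size-4 subset with a lexicographically smaller index list covers all 15

Answer: 1, 3, 4, 5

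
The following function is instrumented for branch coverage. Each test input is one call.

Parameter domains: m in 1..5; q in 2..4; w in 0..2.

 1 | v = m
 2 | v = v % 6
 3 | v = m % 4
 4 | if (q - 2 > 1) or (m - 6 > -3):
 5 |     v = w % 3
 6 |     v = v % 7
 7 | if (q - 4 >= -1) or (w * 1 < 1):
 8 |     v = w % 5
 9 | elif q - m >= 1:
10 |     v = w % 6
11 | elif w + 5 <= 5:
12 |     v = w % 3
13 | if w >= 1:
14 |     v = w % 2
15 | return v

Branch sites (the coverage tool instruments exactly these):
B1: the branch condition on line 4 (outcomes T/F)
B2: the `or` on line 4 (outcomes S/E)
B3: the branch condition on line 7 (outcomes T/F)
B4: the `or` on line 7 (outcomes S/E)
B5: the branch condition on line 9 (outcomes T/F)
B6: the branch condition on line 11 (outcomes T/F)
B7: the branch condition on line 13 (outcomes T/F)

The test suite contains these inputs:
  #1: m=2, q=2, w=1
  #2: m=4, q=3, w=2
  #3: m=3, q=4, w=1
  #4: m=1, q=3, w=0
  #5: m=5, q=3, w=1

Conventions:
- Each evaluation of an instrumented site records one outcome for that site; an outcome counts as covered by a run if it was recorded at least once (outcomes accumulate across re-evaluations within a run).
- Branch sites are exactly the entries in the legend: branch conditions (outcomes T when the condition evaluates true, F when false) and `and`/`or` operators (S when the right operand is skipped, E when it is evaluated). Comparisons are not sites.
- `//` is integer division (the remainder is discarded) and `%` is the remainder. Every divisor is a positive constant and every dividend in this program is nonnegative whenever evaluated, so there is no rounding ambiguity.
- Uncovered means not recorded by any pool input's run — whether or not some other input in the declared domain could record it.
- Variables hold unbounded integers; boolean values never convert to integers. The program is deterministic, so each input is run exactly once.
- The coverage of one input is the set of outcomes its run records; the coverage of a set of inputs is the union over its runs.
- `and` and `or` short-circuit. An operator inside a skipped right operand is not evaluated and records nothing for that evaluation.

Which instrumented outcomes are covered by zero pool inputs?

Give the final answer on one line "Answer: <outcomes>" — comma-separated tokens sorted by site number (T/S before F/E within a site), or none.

test 1 (m=2, q=2, w=1) fires B2->E, B1->F, B4->E, B3->F, B5->F, B6->F, B7->T; hits B1=F, B2=E, B3=F, B4=E, B5=F, B6=F, B7=T
test 2 (m=4, q=3, w=2) fires B2->E, B1->T, B4->S, B3->T, B7->T; hits B1=T, B2=E, B3=T, B4=S, B7=T
test 3 (m=3, q=4, w=1) fires B2->S, B1->T, B4->S, B3->T, B7->T; hits B1=T, B2=S, B3=T, B4=S, B7=T
test 4 (m=1, q=3, w=0) fires B2->E, B1->F, B4->S, B3->T, B7->F; hits B1=F, B2=E, B3=T, B4=S, B7=F
test 5 (m=5, q=3, w=1) fires B2->E, B1->T, B4->S, B3->T, B7->T; hits B1=T, B2=E, B3=T, B4=S, B7=T
union over the pool: B1=T, B1=F, B2=S, B2=E, B3=T, B3=F, B4=S, B4=E, B5=F, B6=F, B7=T, B7=F
uncovered (2 of 14): B5=T, B6=T

Answer: B5=T, B6=T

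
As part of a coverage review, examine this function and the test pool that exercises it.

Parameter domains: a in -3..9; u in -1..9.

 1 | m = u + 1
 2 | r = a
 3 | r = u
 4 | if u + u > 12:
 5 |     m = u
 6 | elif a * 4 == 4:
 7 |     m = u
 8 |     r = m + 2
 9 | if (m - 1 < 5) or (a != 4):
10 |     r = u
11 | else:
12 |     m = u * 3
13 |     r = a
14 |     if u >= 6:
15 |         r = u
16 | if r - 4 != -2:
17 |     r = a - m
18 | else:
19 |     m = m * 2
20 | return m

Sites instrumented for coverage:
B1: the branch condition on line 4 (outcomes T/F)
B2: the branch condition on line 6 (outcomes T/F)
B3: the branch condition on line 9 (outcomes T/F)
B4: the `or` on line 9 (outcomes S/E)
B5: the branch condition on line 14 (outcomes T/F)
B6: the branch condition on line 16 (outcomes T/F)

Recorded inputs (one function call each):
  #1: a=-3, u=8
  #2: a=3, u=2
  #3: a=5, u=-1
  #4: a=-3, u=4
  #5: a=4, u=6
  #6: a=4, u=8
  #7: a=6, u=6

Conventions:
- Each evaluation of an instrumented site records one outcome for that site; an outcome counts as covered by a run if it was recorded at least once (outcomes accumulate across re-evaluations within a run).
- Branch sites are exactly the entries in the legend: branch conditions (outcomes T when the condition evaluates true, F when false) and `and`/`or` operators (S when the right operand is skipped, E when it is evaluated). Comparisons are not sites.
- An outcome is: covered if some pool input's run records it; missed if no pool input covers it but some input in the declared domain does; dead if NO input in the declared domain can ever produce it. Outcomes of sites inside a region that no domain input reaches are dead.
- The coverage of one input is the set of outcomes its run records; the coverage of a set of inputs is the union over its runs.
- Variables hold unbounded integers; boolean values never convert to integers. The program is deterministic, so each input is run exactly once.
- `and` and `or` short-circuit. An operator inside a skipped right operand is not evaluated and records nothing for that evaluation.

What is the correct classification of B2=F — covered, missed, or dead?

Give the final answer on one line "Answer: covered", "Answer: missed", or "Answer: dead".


B2=F is recorded by pool input(s) 2, 3, 4, 5, 7 -> covered
Answer: covered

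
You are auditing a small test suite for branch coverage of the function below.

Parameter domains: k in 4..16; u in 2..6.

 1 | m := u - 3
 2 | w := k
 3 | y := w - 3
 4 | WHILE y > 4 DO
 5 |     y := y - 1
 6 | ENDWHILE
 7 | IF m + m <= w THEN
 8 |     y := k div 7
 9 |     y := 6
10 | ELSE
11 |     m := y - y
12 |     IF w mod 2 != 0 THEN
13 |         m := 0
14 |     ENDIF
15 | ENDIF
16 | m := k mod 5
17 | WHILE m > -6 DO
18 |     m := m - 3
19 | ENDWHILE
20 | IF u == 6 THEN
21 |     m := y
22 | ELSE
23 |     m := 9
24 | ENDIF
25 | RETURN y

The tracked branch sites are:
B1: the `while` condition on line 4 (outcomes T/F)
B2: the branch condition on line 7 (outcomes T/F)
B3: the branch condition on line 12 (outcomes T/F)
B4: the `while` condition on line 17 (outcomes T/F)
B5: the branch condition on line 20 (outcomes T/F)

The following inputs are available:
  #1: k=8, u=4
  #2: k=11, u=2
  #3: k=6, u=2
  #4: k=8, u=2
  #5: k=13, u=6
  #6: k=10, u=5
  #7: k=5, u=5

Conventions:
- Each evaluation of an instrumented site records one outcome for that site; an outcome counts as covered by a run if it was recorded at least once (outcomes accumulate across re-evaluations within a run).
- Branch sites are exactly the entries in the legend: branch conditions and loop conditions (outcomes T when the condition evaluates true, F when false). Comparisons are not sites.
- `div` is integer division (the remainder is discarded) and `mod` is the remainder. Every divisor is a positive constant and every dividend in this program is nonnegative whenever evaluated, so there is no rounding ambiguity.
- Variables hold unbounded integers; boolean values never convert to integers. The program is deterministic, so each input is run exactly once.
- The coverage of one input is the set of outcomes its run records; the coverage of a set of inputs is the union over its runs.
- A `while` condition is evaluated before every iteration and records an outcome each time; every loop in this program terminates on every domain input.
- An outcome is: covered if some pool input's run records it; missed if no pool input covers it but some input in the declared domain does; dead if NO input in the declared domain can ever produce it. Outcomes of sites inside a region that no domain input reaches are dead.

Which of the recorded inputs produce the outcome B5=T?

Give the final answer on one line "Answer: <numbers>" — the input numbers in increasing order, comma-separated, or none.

input #1 (k=8, u=4): does not produce B5=T
input #2 (k=11, u=2): does not produce B5=T
input #3 (k=6, u=2): does not produce B5=T
input #4 (k=8, u=2): does not produce B5=T
input #5 (k=13, u=6): produces B5=T
input #6 (k=10, u=5): does not produce B5=T
input #7 (k=5, u=5): does not produce B5=T

Answer: 5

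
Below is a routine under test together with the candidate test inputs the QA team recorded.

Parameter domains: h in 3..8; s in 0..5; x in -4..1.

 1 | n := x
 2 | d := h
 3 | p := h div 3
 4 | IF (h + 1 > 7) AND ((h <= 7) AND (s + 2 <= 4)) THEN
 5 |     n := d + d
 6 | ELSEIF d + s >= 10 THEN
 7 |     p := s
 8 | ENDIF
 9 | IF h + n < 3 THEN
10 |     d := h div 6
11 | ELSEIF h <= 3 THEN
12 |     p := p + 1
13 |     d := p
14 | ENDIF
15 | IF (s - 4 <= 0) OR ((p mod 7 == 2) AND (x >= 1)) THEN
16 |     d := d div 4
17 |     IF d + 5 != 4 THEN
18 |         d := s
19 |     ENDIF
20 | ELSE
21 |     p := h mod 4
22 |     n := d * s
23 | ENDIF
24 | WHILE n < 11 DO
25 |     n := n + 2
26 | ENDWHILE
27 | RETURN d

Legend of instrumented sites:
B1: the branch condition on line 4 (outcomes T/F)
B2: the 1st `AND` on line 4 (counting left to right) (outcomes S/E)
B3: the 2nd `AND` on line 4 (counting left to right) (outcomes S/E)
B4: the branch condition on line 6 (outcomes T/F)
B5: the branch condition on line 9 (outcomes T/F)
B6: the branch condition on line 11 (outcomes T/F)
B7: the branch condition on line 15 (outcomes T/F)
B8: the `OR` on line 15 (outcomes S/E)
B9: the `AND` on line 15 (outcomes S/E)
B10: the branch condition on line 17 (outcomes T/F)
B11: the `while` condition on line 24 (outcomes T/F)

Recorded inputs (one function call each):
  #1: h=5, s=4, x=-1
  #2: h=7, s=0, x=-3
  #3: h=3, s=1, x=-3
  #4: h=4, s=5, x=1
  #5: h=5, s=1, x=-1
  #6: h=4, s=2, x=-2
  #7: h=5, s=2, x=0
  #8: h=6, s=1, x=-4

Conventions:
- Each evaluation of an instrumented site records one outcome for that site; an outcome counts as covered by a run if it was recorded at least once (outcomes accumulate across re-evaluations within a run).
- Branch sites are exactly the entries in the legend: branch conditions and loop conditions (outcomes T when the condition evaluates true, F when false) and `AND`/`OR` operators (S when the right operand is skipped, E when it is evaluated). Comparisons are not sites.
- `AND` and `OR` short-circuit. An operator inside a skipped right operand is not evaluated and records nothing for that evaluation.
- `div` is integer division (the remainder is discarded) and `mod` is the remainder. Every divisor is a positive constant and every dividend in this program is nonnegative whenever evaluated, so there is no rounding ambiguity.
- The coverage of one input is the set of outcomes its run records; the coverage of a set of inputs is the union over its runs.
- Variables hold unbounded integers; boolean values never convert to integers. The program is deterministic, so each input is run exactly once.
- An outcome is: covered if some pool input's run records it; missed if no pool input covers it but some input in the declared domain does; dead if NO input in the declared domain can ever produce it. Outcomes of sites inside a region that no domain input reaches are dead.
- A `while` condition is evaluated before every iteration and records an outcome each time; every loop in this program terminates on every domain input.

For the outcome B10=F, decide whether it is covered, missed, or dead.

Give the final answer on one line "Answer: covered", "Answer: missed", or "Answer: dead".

no pool input records B10=F
checking all 216 inputs in the declared domain: B10=F is never recorded -> dead

Answer: dead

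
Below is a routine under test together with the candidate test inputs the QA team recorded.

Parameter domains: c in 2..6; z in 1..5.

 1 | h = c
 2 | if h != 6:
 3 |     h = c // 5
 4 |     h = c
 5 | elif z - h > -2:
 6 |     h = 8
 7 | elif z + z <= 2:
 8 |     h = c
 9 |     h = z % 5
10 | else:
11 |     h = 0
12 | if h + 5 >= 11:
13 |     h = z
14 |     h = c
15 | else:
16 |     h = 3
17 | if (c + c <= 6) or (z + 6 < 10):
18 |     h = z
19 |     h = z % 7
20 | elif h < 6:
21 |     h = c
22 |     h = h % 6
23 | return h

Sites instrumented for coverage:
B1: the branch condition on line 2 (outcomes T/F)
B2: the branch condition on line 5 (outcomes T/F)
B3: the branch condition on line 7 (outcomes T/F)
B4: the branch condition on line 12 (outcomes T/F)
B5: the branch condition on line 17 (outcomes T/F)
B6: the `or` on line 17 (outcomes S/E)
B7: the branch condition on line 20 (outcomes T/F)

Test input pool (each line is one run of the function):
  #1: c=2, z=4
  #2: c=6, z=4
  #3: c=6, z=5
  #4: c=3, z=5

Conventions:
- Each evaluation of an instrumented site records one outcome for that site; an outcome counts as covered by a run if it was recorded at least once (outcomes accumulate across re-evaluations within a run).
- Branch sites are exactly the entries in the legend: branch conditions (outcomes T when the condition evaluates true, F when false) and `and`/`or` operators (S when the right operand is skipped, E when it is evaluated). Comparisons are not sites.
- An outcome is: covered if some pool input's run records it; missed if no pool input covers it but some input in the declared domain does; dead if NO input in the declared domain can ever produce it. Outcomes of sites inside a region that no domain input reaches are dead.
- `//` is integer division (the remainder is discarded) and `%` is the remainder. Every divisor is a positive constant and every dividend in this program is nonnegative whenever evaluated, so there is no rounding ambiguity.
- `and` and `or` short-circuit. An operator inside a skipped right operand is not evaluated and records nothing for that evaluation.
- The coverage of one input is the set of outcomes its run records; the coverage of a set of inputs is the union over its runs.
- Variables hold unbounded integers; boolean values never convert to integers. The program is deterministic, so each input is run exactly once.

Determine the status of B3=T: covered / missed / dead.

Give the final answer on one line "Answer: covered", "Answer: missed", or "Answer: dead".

no pool input records B3=T
but domain input (c=6, z=1) does record it -> reachable, so missed

Answer: missed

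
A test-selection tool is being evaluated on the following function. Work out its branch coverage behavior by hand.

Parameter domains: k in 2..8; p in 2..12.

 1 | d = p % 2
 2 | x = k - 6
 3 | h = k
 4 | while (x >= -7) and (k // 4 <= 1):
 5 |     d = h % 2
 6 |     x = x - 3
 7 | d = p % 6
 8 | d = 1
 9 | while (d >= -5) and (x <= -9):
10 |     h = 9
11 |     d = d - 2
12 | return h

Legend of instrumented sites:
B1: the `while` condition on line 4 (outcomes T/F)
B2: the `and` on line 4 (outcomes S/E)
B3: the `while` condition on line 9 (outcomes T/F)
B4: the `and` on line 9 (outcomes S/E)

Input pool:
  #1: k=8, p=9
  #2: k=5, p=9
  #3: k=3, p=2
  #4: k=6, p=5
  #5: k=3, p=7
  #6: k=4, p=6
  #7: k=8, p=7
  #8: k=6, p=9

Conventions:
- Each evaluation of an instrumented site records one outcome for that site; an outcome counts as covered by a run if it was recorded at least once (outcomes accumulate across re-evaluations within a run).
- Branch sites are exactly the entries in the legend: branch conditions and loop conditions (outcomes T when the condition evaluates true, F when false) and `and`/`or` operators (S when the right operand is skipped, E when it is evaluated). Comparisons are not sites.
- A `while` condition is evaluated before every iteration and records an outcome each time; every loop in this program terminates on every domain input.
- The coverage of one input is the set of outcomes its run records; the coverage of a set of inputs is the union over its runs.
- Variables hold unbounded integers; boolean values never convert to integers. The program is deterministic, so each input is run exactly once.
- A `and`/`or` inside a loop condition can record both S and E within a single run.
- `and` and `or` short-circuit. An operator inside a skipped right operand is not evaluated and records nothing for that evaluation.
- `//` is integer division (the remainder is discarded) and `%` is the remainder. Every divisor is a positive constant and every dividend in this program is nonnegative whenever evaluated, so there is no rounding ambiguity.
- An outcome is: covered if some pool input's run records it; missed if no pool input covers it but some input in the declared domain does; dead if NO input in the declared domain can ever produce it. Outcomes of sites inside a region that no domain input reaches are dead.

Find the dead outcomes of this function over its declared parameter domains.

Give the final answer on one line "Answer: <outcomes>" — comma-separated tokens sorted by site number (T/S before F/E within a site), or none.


running all 77 domain inputs and tallying outcomes:
  reachable outcomes have witnesses, e.g. B1=T (e.g. k=2, p=2), B1=F (e.g. k=2, p=2), B2=S (e.g. k=2, p=2), B2=E (e.g. k=2, p=2)
Answer: none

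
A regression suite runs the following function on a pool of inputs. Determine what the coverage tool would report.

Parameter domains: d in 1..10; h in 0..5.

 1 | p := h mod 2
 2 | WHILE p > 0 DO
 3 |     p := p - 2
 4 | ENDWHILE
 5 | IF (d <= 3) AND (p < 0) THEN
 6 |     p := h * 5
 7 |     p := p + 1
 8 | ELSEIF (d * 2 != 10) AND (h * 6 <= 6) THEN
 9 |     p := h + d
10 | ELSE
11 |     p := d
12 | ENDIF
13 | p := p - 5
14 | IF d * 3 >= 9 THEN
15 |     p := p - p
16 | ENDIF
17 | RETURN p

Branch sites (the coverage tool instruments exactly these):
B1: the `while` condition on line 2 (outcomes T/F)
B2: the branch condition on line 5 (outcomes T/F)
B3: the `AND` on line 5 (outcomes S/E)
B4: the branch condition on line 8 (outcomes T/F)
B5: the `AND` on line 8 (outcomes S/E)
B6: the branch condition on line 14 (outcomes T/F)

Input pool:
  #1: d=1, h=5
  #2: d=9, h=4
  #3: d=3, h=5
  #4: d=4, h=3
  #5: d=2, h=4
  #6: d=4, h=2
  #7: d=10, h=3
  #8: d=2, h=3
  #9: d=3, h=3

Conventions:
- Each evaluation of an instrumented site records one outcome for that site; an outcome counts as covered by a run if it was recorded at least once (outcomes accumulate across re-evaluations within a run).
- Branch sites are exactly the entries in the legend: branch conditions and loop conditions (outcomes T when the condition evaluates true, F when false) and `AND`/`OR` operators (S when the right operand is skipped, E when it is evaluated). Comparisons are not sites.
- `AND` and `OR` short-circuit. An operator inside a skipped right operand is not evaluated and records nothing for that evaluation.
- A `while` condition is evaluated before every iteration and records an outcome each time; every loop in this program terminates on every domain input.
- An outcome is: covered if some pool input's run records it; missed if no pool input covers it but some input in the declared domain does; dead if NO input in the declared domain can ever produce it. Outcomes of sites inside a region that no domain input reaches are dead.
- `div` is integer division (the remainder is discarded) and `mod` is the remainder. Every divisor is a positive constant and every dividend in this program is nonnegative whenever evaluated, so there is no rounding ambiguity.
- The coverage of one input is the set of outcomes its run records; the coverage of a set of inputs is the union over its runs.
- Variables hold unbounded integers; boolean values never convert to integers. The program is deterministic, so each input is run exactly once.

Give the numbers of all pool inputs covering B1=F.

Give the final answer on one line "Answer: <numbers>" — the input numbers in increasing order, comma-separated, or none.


input #1 (d=1, h=5): produces B1=F
input #2 (d=9, h=4): produces B1=F
input #3 (d=3, h=5): produces B1=F
input #4 (d=4, h=3): produces B1=F
input #5 (d=2, h=4): produces B1=F
input #6 (d=4, h=2): produces B1=F
input #7 (d=10, h=3): produces B1=F
input #8 (d=2, h=3): produces B1=F
input #9 (d=3, h=3): produces B1=F
Answer: 1, 2, 3, 4, 5, 6, 7, 8, 9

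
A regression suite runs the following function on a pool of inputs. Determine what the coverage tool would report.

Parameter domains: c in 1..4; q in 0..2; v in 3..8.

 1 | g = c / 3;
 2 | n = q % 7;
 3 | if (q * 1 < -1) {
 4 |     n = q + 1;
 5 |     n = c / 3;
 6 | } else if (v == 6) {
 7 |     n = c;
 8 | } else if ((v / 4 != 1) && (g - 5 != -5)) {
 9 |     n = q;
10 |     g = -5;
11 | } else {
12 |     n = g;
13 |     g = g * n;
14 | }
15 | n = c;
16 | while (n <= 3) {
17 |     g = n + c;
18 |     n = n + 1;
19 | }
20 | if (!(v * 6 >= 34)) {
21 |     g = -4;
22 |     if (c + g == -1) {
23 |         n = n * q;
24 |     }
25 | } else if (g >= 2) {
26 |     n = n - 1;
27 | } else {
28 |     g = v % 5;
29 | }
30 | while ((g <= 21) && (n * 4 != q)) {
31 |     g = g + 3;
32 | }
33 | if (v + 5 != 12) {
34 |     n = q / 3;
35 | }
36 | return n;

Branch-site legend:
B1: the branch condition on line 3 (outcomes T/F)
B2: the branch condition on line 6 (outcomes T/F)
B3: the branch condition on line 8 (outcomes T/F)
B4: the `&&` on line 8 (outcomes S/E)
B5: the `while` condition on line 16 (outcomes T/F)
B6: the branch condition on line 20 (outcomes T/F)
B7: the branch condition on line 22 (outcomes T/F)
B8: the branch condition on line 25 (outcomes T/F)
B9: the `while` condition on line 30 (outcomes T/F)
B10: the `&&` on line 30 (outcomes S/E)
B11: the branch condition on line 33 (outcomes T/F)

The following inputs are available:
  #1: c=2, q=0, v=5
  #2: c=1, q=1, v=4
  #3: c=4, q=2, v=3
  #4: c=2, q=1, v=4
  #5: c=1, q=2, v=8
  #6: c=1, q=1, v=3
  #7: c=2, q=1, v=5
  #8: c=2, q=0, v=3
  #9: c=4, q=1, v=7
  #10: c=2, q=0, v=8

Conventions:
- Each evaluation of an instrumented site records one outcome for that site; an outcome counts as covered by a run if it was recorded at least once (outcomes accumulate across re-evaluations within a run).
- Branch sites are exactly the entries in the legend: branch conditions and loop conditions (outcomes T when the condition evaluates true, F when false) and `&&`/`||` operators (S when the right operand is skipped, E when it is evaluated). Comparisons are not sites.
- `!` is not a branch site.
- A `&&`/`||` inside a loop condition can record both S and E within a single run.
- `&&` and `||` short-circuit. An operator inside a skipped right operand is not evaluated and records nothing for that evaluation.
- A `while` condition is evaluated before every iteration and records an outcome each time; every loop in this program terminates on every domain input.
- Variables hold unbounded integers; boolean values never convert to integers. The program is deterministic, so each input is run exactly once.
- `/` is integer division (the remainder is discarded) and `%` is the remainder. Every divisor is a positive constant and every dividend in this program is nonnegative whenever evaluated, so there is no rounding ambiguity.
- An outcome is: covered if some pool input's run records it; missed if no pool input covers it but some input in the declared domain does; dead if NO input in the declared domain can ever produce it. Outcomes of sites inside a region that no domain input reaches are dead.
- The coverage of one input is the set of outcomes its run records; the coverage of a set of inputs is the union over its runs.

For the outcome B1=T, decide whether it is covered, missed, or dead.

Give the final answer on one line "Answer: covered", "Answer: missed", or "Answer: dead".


no pool input records B1=T
checking all 72 inputs in the declared domain: B1=T is never recorded -> dead
Answer: dead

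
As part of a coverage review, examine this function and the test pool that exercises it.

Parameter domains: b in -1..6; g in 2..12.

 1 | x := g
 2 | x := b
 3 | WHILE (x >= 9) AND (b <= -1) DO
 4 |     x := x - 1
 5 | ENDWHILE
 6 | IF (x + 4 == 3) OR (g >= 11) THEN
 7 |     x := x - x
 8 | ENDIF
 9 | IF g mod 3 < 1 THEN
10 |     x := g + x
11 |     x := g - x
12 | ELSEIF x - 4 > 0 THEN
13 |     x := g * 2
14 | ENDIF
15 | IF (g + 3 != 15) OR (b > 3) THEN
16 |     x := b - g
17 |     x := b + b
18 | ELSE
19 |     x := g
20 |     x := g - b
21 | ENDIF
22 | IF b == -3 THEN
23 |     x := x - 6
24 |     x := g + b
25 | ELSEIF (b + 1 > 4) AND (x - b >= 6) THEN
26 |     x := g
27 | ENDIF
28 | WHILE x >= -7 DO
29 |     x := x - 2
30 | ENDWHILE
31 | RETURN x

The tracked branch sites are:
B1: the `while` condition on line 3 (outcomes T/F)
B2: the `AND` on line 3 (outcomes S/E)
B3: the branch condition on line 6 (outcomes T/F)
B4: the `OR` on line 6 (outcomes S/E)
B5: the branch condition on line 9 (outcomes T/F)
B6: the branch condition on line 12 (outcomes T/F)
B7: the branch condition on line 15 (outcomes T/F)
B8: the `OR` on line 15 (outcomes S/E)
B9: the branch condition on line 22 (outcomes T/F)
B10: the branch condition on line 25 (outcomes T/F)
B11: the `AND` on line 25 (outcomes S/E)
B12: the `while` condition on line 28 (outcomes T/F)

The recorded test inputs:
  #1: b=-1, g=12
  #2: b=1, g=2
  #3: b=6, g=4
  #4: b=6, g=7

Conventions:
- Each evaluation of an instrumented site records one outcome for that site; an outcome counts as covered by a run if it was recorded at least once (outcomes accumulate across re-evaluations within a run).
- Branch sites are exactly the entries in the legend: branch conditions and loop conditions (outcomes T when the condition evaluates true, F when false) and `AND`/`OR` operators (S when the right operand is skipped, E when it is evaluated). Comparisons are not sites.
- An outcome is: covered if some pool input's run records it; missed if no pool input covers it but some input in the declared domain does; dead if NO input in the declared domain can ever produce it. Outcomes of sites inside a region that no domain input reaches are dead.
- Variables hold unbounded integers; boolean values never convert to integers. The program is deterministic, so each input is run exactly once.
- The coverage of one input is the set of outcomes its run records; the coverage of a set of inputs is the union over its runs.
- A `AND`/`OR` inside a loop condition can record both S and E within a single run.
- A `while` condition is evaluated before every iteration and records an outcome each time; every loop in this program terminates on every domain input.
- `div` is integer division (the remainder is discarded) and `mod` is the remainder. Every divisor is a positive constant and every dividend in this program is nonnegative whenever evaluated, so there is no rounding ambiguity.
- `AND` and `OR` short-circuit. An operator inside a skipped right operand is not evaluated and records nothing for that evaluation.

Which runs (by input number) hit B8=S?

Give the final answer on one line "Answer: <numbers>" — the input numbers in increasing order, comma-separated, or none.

input #1 (b=-1, g=12): does not record B8=S
input #2 (b=1, g=2): records B8=S
input #3 (b=6, g=4): records B8=S
input #4 (b=6, g=7): records B8=S

Answer: 2, 3, 4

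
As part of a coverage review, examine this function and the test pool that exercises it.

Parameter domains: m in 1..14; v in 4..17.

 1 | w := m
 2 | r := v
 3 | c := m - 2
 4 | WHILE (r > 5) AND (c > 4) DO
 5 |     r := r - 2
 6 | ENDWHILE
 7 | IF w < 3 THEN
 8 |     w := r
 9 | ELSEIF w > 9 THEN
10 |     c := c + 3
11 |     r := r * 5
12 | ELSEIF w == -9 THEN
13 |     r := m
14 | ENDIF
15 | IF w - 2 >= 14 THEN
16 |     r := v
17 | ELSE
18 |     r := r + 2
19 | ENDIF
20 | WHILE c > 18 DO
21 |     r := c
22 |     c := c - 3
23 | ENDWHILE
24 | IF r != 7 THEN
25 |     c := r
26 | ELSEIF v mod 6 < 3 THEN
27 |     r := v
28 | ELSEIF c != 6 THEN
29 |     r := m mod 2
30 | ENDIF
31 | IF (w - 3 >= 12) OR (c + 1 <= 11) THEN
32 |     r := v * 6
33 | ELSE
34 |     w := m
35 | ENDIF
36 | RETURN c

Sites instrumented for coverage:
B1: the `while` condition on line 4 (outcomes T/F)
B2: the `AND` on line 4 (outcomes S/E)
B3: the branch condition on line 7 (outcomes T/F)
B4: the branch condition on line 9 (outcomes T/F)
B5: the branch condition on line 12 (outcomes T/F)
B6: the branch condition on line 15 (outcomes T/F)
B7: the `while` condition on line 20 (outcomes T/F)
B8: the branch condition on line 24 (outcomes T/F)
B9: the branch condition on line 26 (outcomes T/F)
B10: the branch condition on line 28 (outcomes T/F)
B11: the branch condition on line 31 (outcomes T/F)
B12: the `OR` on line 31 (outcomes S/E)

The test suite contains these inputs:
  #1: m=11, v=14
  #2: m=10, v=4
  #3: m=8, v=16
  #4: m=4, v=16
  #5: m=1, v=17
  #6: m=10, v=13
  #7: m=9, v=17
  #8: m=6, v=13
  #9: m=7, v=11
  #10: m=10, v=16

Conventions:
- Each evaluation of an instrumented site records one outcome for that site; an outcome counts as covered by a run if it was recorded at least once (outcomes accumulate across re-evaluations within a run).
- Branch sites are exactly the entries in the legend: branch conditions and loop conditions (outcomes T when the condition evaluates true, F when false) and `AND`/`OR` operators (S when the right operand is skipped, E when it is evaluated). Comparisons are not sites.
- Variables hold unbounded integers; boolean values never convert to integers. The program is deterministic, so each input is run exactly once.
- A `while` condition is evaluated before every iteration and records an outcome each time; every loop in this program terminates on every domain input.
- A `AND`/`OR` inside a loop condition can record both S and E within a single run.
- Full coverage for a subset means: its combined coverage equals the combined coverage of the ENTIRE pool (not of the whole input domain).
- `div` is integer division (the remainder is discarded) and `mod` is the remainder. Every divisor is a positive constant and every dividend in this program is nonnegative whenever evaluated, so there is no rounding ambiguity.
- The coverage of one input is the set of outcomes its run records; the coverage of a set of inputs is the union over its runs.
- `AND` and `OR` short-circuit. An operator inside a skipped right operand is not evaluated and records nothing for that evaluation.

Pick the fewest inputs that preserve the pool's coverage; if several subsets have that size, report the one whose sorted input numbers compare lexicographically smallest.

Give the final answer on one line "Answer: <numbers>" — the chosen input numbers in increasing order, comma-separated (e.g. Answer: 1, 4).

test 1 (m=11, v=14) fires B2->E, B1->T, B2->E, B1->T, B2->E, B1->T, B2->E, B1->T, B2->E, B1->T, B2->S, B1->F, B3->F, B4->T, ...; hits B1=T, B1=F, B2=S, B2=E, B3=F, B4=T, B6=F, B7=F, B8=T, B11=F, B12=E
test 2 (m=10, v=4) fires B2->S, B1->F, B3->F, B4->T, B6->F, B7->F, B8->T, B12->E, B11->F; hits B1=F, B2=S, B3=F, B4=T, B6=F, B7=F, B8=T, B11=F, B12=E
test 3 (m=8, v=16) fires B2->E, B1->T, B2->E, B1->T, B2->E, B1->T, B2->E, B1->T, B2->E, B1->T, B2->E, B1->T, B2->S, B1->F, ...; hits B1=T, B1=F, B2=S, B2=E, B3=F, B4=F, B5=F, B6=F, B7=F, B8=T, B11=T, B12=E
test 4 (m=4, v=16) fires B2->E, B1->F, B3->F, B4->F, B5->F, B6->F, B7->F, B8->T, B12->E, B11->F; hits B1=F, B2=E, B3=F, B4=F, B5=F, B6=F, B7=F, B8=T, B11=F, B12=E
test 5 (m=1, v=17) fires B2->E, B1->F, B3->T, B6->T, B7->F, B8->T, B12->S, B11->T; hits B1=F, B2=E, B3=T, B6=T, B7=F, B8=T, B11=T, B12=S
test 6 (m=10, v=13) fires B2->E, B1->T, B2->E, B1->T, B2->E, B1->T, B2->E, B1->T, B2->S, B1->F, B3->F, B4->T, B6->F, B7->F, ...; hits B1=T, B1=F, B2=S, B2=E, B3=F, B4=T, B6=F, B7=F, B8=T, B11=F, B12=E
test 7 (m=9, v=17) fires B2->E, B1->T, B2->E, B1->T, B2->E, B1->T, B2->E, B1->T, B2->E, B1->T, B2->E, B1->T, B2->S, B1->F, ...; hits B1=T, B1=F, B2=S, B2=E, B3=F, B4=F, B5=F, B6=F, B7=F, B8=F, B9=F, B10=T, B11=T, B12=E
test 8 (m=6, v=13) fires B2->E, B1->F, B3->F, B4->F, B5->F, B6->F, B7->F, B8->T, B12->E, B11->F; hits B1=F, B2=E, B3=F, B4=F, B5=F, B6=F, B7=F, B8=T, B11=F, B12=E
test 9 (m=7, v=11) fires B2->E, B1->T, B2->E, B1->T, B2->E, B1->T, B2->S, B1->F, B3->F, B4->F, B5->F, B6->F, B7->F, B8->F, ...; hits B1=T, B1=F, B2=S, B2=E, B3=F, B4=F, B5=F, B6=F, B7=F, B8=F, B9=F, B10=T, B11=T, B12=E
test 10 (m=10, v=16) fires B2->E, B1->T, B2->E, B1->T, B2->E, B1->T, B2->E, B1->T, B2->E, B1->T, B2->E, B1->T, B2->S, B1->F, ...; hits B1=T, B1=F, B2=S, B2=E, B3=F, B4=T, B6=F, B7=F, B8=T, B11=F, B12=E
union over all inputs: B1=T, B1=F, B2=S, B2=E, B3=T, B3=F, B4=T, B4=F, B5=F, B6=T, B6=F, B7=F, B8=T, B8=F, B9=F, B10=T, B11=T, B11=F, B12=S, B12=E (20 outcomes)
size 1 is not enough: best union over all size-1 subsets is 14/20
size 2 is not enough: best union over all size-2 subsets is 18/20
at size 3, {1, 5, 7} reaches all 20 outcomes; every lexicographically earlier size-3 subset fails

Answer: 1, 5, 7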